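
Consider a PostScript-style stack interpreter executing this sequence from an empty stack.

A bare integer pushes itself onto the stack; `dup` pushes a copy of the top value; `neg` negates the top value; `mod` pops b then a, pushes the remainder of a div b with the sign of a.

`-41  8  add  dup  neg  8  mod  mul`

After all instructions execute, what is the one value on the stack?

-41 -> [-41]
8   -> [-41, 8]
add -> [-33]
dup -> [-33, -33]
neg -> [-33, 33]
8   -> [-33, 33, 8]
mod -> [-33, 1]
mul -> [-33]

-33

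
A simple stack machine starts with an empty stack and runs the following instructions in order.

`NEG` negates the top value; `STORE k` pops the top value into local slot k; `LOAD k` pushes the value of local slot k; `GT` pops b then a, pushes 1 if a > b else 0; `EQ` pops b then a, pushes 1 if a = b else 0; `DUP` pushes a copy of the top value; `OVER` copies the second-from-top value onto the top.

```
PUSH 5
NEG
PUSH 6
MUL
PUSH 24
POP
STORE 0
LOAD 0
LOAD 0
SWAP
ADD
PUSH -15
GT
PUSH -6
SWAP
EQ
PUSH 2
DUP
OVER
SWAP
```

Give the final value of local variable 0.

PUSH 5   -> 5
NEG      -> -5
PUSH 6   -> -5 6
MUL      -> -30
PUSH 24  -> -30 24
POP      -> -30
STORE 0  -> (empty)
LOAD 0   -> -30
LOAD 0   -> -30 -30
SWAP     -> -30 -30
ADD      -> -60
PUSH -15 -> -60 -15
GT       -> 0
PUSH -6  -> 0 -6
SWAP     -> -6 0
EQ       -> 0
PUSH 2   -> 0 2
DUP      -> 0 2 2
OVER     -> 0 2 2 2
SWAP     -> 0 2 2 2

-30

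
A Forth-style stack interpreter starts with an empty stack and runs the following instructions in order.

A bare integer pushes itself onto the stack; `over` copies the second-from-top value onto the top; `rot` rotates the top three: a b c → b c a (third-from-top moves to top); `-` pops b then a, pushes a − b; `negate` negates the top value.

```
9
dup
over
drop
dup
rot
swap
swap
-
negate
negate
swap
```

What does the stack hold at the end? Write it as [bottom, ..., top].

9      -> 9
dup    -> 9 9
over   -> 9 9 9
drop   -> 9 9
dup    -> 9 9 9
rot    -> 9 9 9
swap   -> 9 9 9
swap   -> 9 9 9
-      -> 9 0
negate -> 9 0
negate -> 9 0
swap   -> 0 9

[0, 9]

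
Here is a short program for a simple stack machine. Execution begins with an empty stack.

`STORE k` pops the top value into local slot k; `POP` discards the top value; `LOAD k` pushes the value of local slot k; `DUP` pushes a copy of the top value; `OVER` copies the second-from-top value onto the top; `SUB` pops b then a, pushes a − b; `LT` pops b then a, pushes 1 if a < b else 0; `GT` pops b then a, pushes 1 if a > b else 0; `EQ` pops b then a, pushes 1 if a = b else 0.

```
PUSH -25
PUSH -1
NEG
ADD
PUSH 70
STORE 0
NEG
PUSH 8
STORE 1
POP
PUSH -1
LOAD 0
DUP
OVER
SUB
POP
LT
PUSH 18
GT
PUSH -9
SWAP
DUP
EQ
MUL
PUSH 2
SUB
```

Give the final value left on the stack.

PUSH -25 → [-25]
PUSH -1  → [-25, -1]
NEG      → [-25, 1]
ADD      → [-24]
PUSH 70  → [-24, 70]
STORE 0  → [-24]
NEG      → [24]
PUSH 8   → [24, 8]
STORE 1  → [24]
POP      → []
PUSH -1  → [-1]
LOAD 0   → [-1, 70]
DUP      → [-1, 70, 70]
OVER     → [-1, 70, 70, 70]
SUB      → [-1, 70, 0]
POP      → [-1, 70]
LT       → [1]
PUSH 18  → [1, 18]
GT       → [0]
PUSH -9  → [0, -9]
SWAP     → [-9, 0]
DUP      → [-9, 0, 0]
EQ       → [-9, 1]
MUL      → [-9]
PUSH 2   → [-9, 2]
SUB      → [-11]

-11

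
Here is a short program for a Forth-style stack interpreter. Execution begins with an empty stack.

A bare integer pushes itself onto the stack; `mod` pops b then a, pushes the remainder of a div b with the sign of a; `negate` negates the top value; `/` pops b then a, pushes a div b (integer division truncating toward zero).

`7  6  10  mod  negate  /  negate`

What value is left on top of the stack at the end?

1

7      -> 7
6      -> 7 6
10     -> 7 6 10
mod    -> 7 6
negate -> 7 -6
/      -> -1
negate -> 1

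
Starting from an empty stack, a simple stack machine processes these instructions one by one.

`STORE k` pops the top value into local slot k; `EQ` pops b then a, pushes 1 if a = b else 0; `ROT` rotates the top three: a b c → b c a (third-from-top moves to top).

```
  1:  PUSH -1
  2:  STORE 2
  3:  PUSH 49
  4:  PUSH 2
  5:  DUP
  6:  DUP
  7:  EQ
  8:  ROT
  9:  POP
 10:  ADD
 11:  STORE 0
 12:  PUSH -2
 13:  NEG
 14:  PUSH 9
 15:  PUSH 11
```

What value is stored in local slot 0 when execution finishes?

PUSH -1 → [-1]
STORE 2 → []
PUSH 49 → [49]
PUSH 2  → [49, 2]
DUP     → [49, 2, 2]
DUP     → [49, 2, 2, 2]
EQ      → [49, 2, 1]
ROT     → [2, 1, 49]
POP     → [2, 1]
ADD     → [3]
STORE 0 → []
PUSH -2 → [-2]
NEG     → [2]
PUSH 9  → [2, 9]
PUSH 11 → [2, 9, 11]

3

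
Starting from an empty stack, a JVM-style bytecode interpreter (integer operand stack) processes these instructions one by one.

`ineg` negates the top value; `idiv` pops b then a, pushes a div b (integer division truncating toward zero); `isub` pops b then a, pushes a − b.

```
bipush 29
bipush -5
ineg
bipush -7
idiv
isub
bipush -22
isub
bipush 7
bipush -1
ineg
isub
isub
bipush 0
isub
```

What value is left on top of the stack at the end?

45

bipush 29  : [29]
bipush -5  : [29, -5]
ineg       : [29, 5]
bipush -7  : [29, 5, -7]
idiv       : [29, 0]
isub       : [29]
bipush -22 : [29, -22]
isub       : [51]
bipush 7   : [51, 7]
bipush -1  : [51, 7, -1]
ineg       : [51, 7, 1]
isub       : [51, 6]
isub       : [45]
bipush 0   : [45, 0]
isub       : [45]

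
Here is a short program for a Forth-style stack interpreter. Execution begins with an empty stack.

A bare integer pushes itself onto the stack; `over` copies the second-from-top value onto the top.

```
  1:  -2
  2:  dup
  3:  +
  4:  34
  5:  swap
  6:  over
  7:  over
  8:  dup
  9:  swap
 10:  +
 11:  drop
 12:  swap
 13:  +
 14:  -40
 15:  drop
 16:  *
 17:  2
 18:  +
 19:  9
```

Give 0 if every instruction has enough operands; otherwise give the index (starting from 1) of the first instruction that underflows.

0

-2   : -2
dup  : -2 -2
+    : -4
34   : -4 34
swap : 34 -4
over : 34 -4 34
over : 34 -4 34 -4
dup  : 34 -4 34 -4 -4
swap : 34 -4 34 -4 -4
+    : 34 -4 34 -8
drop : 34 -4 34
swap : 34 34 -4
+    : 34 30
-40  : 34 30 -40
drop : 34 30
*    : 1020
2    : 1020 2
+    : 1022
9    : 1022 9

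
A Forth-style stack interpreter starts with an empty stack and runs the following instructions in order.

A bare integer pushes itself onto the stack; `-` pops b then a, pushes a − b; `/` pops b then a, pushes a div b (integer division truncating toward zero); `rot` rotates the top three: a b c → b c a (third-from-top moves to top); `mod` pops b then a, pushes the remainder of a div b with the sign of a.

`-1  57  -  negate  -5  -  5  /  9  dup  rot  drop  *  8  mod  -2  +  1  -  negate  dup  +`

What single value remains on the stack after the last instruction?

-1      [-1]
57      [-1, 57]
-       [-58]
negate  [58]
-5      [58, -5]
-       [63]
5       [63, 5]
/       [12]
9       [12, 9]
dup     [12, 9, 9]
rot     [9, 9, 12]
drop    [9, 9]
*       [81]
8       [81, 8]
mod     [1]
-2      [1, -2]
+       [-1]
1       [-1, 1]
-       [-2]
negate  [2]
dup     [2, 2]
+       [4]

4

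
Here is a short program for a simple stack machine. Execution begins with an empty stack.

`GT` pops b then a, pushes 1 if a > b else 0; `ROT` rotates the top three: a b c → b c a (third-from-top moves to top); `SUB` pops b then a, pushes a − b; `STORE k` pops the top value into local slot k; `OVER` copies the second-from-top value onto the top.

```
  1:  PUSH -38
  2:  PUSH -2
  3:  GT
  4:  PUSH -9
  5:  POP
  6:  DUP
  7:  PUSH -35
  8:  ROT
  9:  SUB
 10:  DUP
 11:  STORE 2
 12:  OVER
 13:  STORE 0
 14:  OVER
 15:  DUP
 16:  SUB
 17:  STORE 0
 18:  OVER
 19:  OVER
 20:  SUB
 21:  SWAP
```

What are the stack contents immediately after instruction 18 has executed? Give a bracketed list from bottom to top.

[0, -35, 0]

PUSH -38 : [-38]
PUSH -2  : [-38, -2]
GT       : [0]
PUSH -9  : [0, -9]
POP      : [0]
DUP      : [0, 0]
PUSH -35 : [0, 0, -35]
ROT      : [0, -35, 0]
SUB      : [0, -35]
DUP      : [0, -35, -35]
STORE 2  : [0, -35]
OVER     : [0, -35, 0]
STORE 0  : [0, -35]
OVER     : [0, -35, 0]
DUP      : [0, -35, 0, 0]
SUB      : [0, -35, 0]
STORE 0  : [0, -35]
OVER     : [0, -35, 0]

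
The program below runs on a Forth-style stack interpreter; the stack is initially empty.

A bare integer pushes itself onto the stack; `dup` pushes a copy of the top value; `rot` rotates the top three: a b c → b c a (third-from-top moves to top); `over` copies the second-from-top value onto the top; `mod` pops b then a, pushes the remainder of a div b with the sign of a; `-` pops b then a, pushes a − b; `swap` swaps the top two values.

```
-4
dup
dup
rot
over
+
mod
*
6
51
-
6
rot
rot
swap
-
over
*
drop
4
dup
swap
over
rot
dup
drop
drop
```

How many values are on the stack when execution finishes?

-4   : [-4]
dup  : [-4, -4]
dup  : [-4, -4, -4]
rot  : [-4, -4, -4]
over : [-4, -4, -4, -4]
+    : [-4, -4, -8]
mod  : [-4, -4]
*    : [16]
6    : [16, 6]
51   : [16, 6, 51]
-    : [16, -45]
6    : [16, -45, 6]
rot  : [-45, 6, 16]
rot  : [6, 16, -45]
swap : [6, -45, 16]
-    : [6, -61]
over : [6, -61, 6]
*    : [6, -366]
drop : [6]
4    : [6, 4]
dup  : [6, 4, 4]
swap : [6, 4, 4]
over : [6, 4, 4, 4]
rot  : [6, 4, 4, 4]
dup  : [6, 4, 4, 4, 4]
drop : [6, 4, 4, 4]
drop : [6, 4, 4]

3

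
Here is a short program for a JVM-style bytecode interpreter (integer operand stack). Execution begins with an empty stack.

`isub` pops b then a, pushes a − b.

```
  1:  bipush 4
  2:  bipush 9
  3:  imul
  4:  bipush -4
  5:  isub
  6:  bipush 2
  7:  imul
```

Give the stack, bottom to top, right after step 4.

[36, -4]

bipush 4  : 4
bipush 9  : 4 9
imul      : 36
bipush -4 : 36 -4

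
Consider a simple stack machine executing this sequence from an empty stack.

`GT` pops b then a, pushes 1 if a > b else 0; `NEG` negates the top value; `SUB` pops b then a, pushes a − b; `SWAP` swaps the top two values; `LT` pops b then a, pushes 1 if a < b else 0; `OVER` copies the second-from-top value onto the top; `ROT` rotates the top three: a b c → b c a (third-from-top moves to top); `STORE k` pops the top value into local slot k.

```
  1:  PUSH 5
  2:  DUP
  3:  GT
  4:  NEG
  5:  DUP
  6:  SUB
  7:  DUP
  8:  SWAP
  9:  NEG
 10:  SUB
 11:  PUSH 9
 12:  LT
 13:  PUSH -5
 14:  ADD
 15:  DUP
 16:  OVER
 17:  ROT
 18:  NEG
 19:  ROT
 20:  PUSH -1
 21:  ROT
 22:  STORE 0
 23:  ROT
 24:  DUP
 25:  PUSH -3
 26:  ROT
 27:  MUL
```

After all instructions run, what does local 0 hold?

PUSH 5  : 5
DUP     : 5 5
GT      : 0
NEG     : 0
DUP     : 0 0
SUB     : 0
DUP     : 0 0
SWAP    : 0 0
NEG     : 0 0
SUB     : 0
PUSH 9  : 0 9
LT      : 1
PUSH -5 : 1 -5
ADD     : -4
DUP     : -4 -4
OVER    : -4 -4 -4
ROT     : -4 -4 -4
NEG     : -4 -4 4
ROT     : -4 4 -4
PUSH -1 : -4 4 -4 -1
ROT     : -4 -4 -1 4
STORE 0 : -4 -4 -1
ROT     : -4 -1 -4
DUP     : -4 -1 -4 -4
PUSH -3 : -4 -1 -4 -4 -3
ROT     : -4 -1 -4 -3 -4
MUL     : -4 -1 -4 12

4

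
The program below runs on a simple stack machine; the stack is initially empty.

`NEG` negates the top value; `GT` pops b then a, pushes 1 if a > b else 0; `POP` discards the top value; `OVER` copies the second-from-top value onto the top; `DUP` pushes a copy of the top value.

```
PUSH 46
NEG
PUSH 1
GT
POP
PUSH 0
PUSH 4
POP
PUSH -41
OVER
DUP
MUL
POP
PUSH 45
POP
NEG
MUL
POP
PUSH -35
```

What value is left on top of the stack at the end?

-35

PUSH 46  -> [46]
NEG      -> [-46]
PUSH 1   -> [-46, 1]
GT       -> [0]
POP      -> []
PUSH 0   -> [0]
PUSH 4   -> [0, 4]
POP      -> [0]
PUSH -41 -> [0, -41]
OVER     -> [0, -41, 0]
DUP      -> [0, -41, 0, 0]
MUL      -> [0, -41, 0]
POP      -> [0, -41]
PUSH 45  -> [0, -41, 45]
POP      -> [0, -41]
NEG      -> [0, 41]
MUL      -> [0]
POP      -> []
PUSH -35 -> [-35]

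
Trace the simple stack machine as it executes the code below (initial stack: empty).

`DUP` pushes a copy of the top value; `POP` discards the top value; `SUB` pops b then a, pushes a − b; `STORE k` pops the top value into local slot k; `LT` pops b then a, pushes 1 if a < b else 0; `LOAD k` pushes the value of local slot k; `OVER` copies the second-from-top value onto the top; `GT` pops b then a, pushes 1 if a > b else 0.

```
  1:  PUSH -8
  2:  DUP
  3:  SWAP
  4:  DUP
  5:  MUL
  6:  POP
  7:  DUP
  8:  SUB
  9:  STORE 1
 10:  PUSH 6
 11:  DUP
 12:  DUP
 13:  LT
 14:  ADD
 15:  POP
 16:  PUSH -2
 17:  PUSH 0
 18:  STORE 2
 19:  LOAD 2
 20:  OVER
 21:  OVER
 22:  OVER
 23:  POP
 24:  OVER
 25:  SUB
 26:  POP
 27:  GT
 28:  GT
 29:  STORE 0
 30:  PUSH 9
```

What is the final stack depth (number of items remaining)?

PUSH -8 → [-8]
DUP     → [-8, -8]
SWAP    → [-8, -8]
DUP     → [-8, -8, -8]
MUL     → [-8, 64]
POP     → [-8]
DUP     → [-8, -8]
SUB     → [0]
STORE 1 → []
PUSH 6  → [6]
DUP     → [6, 6]
DUP     → [6, 6, 6]
LT      → [6, 0]
ADD     → [6]
POP     → []
PUSH -2 → [-2]
PUSH 0  → [-2, 0]
STORE 2 → [-2]
LOAD 2  → [-2, 0]
OVER    → [-2, 0, -2]
OVER    → [-2, 0, -2, 0]
OVER    → [-2, 0, -2, 0, -2]
POP     → [-2, 0, -2, 0]
OVER    → [-2, 0, -2, 0, -2]
SUB     → [-2, 0, -2, 2]
POP     → [-2, 0, -2]
GT      → [-2, 1]
GT      → [0]
STORE 0 → []
PUSH 9  → [9]

1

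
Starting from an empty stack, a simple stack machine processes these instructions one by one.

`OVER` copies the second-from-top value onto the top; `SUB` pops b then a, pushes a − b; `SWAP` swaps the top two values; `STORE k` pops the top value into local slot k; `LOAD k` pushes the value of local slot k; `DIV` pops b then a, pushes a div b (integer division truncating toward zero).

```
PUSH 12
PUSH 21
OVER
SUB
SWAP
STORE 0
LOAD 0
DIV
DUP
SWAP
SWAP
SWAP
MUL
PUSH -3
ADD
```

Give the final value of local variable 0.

12

PUSH 12 -> 12
PUSH 21 -> 12 21
OVER    -> 12 21 12
SUB     -> 12 9
SWAP    -> 9 12
STORE 0 -> 9
LOAD 0  -> 9 12
DIV     -> 0
DUP     -> 0 0
SWAP    -> 0 0
SWAP    -> 0 0
SWAP    -> 0 0
MUL     -> 0
PUSH -3 -> 0 -3
ADD     -> -3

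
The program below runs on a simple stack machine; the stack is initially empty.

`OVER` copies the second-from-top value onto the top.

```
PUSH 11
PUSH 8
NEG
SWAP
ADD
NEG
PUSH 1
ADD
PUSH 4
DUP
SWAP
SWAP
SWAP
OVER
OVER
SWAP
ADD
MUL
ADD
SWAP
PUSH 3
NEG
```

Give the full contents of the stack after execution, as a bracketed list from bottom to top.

PUSH 11 : 11
PUSH 8  : 11 8
NEG     : 11 -8
SWAP    : -8 11
ADD     : 3
NEG     : -3
PUSH 1  : -3 1
ADD     : -2
PUSH 4  : -2 4
DUP     : -2 4 4
SWAP    : -2 4 4
SWAP    : -2 4 4
SWAP    : -2 4 4
OVER    : -2 4 4 4
OVER    : -2 4 4 4 4
SWAP    : -2 4 4 4 4
ADD     : -2 4 4 8
MUL     : -2 4 32
ADD     : -2 36
SWAP    : 36 -2
PUSH 3  : 36 -2 3
NEG     : 36 -2 -3

[36, -2, -3]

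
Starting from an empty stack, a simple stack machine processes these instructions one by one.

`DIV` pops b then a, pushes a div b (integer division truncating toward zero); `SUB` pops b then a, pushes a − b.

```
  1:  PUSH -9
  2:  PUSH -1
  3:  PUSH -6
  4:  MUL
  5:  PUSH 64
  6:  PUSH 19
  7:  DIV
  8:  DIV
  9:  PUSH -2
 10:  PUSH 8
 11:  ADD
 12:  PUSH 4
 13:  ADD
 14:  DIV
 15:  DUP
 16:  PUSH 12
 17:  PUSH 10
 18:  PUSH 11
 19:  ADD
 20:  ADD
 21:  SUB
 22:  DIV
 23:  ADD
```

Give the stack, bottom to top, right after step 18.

[-9, 0, 0, 12, 10, 11]

PUSH -9 : -9
PUSH -1 : -9 -1
PUSH -6 : -9 -1 -6
MUL     : -9 6
PUSH 64 : -9 6 64
PUSH 19 : -9 6 64 19
DIV     : -9 6 3
DIV     : -9 2
PUSH -2 : -9 2 -2
PUSH 8  : -9 2 -2 8
ADD     : -9 2 6
PUSH 4  : -9 2 6 4
ADD     : -9 2 10
DIV     : -9 0
DUP     : -9 0 0
PUSH 12 : -9 0 0 12
PUSH 10 : -9 0 0 12 10
PUSH 11 : -9 0 0 12 10 11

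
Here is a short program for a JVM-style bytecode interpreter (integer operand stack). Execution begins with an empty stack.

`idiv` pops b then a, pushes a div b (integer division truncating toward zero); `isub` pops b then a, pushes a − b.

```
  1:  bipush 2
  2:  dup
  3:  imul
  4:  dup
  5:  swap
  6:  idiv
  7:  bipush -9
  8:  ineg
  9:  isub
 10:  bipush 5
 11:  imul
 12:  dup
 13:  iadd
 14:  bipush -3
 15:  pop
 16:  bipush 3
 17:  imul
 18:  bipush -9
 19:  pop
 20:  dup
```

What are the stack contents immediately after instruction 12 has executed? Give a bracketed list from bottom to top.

[-40, -40]

bipush 2  → [2]
dup       → [2, 2]
imul      → [4]
dup       → [4, 4]
swap      → [4, 4]
idiv      → [1]
bipush -9 → [1, -9]
ineg      → [1, 9]
isub      → [-8]
bipush 5  → [-8, 5]
imul      → [-40]
dup       → [-40, -40]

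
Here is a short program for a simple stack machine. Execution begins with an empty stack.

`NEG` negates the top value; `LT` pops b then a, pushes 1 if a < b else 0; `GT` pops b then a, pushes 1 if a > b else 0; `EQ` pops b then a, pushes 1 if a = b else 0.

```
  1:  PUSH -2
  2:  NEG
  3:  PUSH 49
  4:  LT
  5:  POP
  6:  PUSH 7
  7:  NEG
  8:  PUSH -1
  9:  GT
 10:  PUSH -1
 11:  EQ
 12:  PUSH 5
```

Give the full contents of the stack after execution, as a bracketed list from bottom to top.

PUSH -2 → -2
NEG     → 2
PUSH 49 → 2 49
LT      → 1
POP     → (empty)
PUSH 7  → 7
NEG     → -7
PUSH -1 → -7 -1
GT      → 0
PUSH -1 → 0 -1
EQ      → 0
PUSH 5  → 0 5

[0, 5]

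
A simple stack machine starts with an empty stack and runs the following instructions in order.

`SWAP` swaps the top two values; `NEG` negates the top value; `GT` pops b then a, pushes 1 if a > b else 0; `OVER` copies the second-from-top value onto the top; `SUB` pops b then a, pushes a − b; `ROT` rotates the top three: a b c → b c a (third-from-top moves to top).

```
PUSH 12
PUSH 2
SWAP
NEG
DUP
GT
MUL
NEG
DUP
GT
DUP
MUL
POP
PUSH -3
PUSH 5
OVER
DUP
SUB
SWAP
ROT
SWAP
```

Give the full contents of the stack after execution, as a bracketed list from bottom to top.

PUSH 12 : 12
PUSH 2  : 12 2
SWAP    : 2 12
NEG     : 2 -12
DUP     : 2 -12 -12
GT      : 2 0
MUL     : 0
NEG     : 0
DUP     : 0 0
GT      : 0
DUP     : 0 0
MUL     : 0
POP     : (empty)
PUSH -3 : -3
PUSH 5  : -3 5
OVER    : -3 5 -3
DUP     : -3 5 -3 -3
SUB     : -3 5 0
SWAP    : -3 0 5
ROT     : 0 5 -3
SWAP    : 0 -3 5

[0, -3, 5]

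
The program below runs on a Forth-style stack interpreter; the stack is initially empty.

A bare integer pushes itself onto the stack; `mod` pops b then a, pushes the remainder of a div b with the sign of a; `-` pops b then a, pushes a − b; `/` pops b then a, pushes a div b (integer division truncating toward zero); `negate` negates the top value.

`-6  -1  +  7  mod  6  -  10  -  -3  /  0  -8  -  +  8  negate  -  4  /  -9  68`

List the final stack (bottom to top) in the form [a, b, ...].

-6     -> [-6]
-1     -> [-6, -1]
+      -> [-7]
7      -> [-7, 7]
mod    -> [0]
6      -> [0, 6]
-      -> [-6]
10     -> [-6, 10]
-      -> [-16]
-3     -> [-16, -3]
/      -> [5]
0      -> [5, 0]
-8     -> [5, 0, -8]
-      -> [5, 8]
+      -> [13]
8      -> [13, 8]
negate -> [13, -8]
-      -> [21]
4      -> [21, 4]
/      -> [5]
-9     -> [5, -9]
68     -> [5, -9, 68]

[5, -9, 68]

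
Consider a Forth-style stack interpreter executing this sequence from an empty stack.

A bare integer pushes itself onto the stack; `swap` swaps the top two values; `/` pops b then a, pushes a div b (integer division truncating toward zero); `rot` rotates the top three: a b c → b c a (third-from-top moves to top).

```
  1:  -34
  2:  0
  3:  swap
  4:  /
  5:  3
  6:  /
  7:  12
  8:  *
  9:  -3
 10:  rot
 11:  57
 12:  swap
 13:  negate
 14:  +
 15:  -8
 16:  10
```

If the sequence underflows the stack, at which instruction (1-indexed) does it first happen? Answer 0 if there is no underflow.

10

-34  : [-34]
0    : [-34, 0]
swap : [0, -34]
/    : [0]
3    : [0, 3]
/    : [0]
12   : [0, 12]
*    : [0]
-3   : [0, -3]
rot  — needs 3 operands, stack has 2 → underflow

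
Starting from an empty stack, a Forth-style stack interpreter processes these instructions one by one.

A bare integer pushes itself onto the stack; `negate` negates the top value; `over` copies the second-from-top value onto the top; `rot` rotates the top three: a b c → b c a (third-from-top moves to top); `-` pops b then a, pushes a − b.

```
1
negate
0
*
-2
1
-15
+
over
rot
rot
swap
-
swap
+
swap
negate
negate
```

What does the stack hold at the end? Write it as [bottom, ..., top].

1      : 1
negate : -1
0      : -1 0
*      : 0
-2     : 0 -2
1      : 0 -2 1
-15    : 0 -2 1 -15
+      : 0 -2 -14
over   : 0 -2 -14 -2
rot    : 0 -14 -2 -2
rot    : 0 -2 -2 -14
swap   : 0 -2 -14 -2
-      : 0 -2 -12
swap   : 0 -12 -2
+      : 0 -14
swap   : -14 0
negate : -14 0
negate : -14 0

[-14, 0]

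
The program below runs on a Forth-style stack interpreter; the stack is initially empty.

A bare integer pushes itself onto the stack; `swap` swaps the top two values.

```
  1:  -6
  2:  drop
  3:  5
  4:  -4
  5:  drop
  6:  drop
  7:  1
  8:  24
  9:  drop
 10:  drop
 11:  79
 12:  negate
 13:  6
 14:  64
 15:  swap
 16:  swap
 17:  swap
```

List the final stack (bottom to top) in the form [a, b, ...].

[-79, 64, 6]

-6      -6
drop    (empty)
5       5
-4      5 -4
drop    5
drop    (empty)
1       1
24      1 24
drop    1
drop    (empty)
79      79
negate  -79
6       -79 6
64      -79 6 64
swap    -79 64 6
swap    -79 6 64
swap    -79 64 6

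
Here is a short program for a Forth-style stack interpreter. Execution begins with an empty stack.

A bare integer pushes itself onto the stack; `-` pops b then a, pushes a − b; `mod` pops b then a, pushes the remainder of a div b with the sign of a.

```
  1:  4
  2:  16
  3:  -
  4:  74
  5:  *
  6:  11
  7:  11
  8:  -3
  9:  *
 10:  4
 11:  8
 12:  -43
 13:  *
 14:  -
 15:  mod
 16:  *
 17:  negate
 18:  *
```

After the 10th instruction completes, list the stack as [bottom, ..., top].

4  -> [4]
16 -> [4, 16]
-  -> [-12]
74 -> [-12, 74]
*  -> [-888]
11 -> [-888, 11]
11 -> [-888, 11, 11]
-3 -> [-888, 11, 11, -3]
*  -> [-888, 11, -33]
4  -> [-888, 11, -33, 4]

[-888, 11, -33, 4]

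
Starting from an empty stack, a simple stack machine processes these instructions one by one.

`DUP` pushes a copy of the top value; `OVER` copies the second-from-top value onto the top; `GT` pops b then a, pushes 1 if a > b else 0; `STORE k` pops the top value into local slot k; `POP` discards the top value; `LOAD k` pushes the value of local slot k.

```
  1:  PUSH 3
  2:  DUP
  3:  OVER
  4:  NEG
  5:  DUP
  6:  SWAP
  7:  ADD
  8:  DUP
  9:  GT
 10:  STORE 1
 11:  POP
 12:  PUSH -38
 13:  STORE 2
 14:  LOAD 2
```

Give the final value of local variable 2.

-38

PUSH 3   : [3]
DUP      : [3, 3]
OVER     : [3, 3, 3]
NEG      : [3, 3, -3]
DUP      : [3, 3, -3, -3]
SWAP     : [3, 3, -3, -3]
ADD      : [3, 3, -6]
DUP      : [3, 3, -6, -6]
GT       : [3, 3, 0]
STORE 1  : [3, 3]
POP      : [3]
PUSH -38 : [3, -38]
STORE 2  : [3]
LOAD 2   : [3, -38]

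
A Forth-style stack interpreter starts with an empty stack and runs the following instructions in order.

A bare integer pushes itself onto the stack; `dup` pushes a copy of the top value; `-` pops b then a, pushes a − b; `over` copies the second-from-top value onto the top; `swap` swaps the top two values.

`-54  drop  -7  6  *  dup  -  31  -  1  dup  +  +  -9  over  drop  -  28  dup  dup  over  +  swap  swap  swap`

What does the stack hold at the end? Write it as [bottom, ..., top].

[-20, 28, 56, 28]

-54  -> -54
drop -> (empty)
-7   -> -7
6    -> -7 6
*    -> -42
dup  -> -42 -42
-    -> 0
31   -> 0 31
-    -> -31
1    -> -31 1
dup  -> -31 1 1
+    -> -31 2
+    -> -29
-9   -> -29 -9
over -> -29 -9 -29
drop -> -29 -9
-    -> -20
28   -> -20 28
dup  -> -20 28 28
dup  -> -20 28 28 28
over -> -20 28 28 28 28
+    -> -20 28 28 56
swap -> -20 28 56 28
swap -> -20 28 28 56
swap -> -20 28 56 28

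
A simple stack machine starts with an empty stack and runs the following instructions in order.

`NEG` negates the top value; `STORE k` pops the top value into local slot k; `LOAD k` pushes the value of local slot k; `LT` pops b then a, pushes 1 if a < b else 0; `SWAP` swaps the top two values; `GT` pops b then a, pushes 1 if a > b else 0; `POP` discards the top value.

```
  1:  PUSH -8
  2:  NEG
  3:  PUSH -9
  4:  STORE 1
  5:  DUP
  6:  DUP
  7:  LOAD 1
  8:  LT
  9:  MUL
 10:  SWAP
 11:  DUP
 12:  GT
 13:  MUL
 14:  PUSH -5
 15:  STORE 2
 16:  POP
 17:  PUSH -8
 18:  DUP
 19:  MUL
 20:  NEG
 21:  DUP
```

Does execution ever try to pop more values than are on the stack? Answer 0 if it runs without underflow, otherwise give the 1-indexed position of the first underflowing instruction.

PUSH -8 → -8
NEG     → 8
PUSH -9 → 8 -9
STORE 1 → 8
DUP     → 8 8
DUP     → 8 8 8
LOAD 1  → 8 8 8 -9
LT      → 8 8 0
MUL     → 8 0
SWAP    → 0 8
DUP     → 0 8 8
GT      → 0 0
MUL     → 0
PUSH -5 → 0 -5
STORE 2 → 0
POP     → (empty)
PUSH -8 → -8
DUP     → -8 -8
MUL     → 64
NEG     → -64
DUP     → -64 -64

0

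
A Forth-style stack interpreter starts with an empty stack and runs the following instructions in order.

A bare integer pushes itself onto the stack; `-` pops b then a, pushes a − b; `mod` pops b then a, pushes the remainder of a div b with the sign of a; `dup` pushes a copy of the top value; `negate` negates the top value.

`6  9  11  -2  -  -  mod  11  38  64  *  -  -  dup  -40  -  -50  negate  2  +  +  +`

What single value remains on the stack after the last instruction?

4938

6      -> 6
9      -> 6 9
11     -> 6 9 11
-2     -> 6 9 11 -2
-      -> 6 9 13
-      -> 6 -4
mod    -> 2
11     -> 2 11
38     -> 2 11 38
64     -> 2 11 38 64
*      -> 2 11 2432
-      -> 2 -2421
-      -> 2423
dup    -> 2423 2423
-40    -> 2423 2423 -40
-      -> 2423 2463
-50    -> 2423 2463 -50
negate -> 2423 2463 50
2      -> 2423 2463 50 2
+      -> 2423 2463 52
+      -> 2423 2515
+      -> 4938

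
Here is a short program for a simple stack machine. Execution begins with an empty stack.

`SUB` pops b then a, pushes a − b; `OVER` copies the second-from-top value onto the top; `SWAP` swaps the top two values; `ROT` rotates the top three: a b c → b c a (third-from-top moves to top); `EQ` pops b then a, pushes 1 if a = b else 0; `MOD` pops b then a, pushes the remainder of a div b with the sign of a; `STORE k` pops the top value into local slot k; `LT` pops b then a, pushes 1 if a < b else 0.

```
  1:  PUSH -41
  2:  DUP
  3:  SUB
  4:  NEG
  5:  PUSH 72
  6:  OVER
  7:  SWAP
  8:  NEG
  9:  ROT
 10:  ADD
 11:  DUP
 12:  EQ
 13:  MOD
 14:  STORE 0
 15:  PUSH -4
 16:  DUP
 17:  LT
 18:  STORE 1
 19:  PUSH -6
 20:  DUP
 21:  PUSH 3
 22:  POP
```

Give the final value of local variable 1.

PUSH -41 : [-41]
DUP      : [-41, -41]
SUB      : [0]
NEG      : [0]
PUSH 72  : [0, 72]
OVER     : [0, 72, 0]
SWAP     : [0, 0, 72]
NEG      : [0, 0, -72]
ROT      : [0, -72, 0]
ADD      : [0, -72]
DUP      : [0, -72, -72]
EQ       : [0, 1]
MOD      : [0]
STORE 0  : []
PUSH -4  : [-4]
DUP      : [-4, -4]
LT       : [0]
STORE 1  : []
PUSH -6  : [-6]
DUP      : [-6, -6]
PUSH 3   : [-6, -6, 3]
POP      : [-6, -6]

0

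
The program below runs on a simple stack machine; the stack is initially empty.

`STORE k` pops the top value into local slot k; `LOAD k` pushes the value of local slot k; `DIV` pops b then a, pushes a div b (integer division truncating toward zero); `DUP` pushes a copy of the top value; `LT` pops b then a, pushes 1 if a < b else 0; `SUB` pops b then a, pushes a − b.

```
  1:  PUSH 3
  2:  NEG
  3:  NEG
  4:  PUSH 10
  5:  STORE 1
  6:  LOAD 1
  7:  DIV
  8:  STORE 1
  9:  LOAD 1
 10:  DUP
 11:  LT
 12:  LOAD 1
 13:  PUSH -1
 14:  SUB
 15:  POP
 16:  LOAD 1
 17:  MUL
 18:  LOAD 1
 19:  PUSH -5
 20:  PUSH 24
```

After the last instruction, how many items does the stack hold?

PUSH 3  : 3
NEG     : -3
NEG     : 3
PUSH 10 : 3 10
STORE 1 : 3
LOAD 1  : 3 10
DIV     : 0
STORE 1 : (empty)
LOAD 1  : 0
DUP     : 0 0
LT      : 0
LOAD 1  : 0 0
PUSH -1 : 0 0 -1
SUB     : 0 1
POP     : 0
LOAD 1  : 0 0
MUL     : 0
LOAD 1  : 0 0
PUSH -5 : 0 0 -5
PUSH 24 : 0 0 -5 24

4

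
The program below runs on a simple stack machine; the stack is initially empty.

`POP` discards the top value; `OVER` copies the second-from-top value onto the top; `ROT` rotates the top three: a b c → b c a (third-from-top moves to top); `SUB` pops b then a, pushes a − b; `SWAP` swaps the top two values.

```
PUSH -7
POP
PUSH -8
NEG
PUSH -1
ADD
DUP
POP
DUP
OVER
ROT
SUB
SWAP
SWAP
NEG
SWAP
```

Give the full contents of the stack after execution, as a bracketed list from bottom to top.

PUSH -7 : [-7]
POP     : []
PUSH -8 : [-8]
NEG     : [8]
PUSH -1 : [8, -1]
ADD     : [7]
DUP     : [7, 7]
POP     : [7]
DUP     : [7, 7]
OVER    : [7, 7, 7]
ROT     : [7, 7, 7]
SUB     : [7, 0]
SWAP    : [0, 7]
SWAP    : [7, 0]
NEG     : [7, 0]
SWAP    : [0, 7]

[0, 7]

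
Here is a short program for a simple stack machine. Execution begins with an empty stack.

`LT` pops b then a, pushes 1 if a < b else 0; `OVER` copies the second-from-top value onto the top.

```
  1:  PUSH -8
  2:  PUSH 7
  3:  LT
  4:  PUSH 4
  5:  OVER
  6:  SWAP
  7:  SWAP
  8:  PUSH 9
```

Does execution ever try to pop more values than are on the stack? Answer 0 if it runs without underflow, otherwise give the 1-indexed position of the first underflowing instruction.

PUSH -8 → [-8]
PUSH 7  → [-8, 7]
LT      → [1]
PUSH 4  → [1, 4]
OVER    → [1, 4, 1]
SWAP    → [1, 1, 4]
SWAP    → [1, 4, 1]
PUSH 9  → [1, 4, 1, 9]

0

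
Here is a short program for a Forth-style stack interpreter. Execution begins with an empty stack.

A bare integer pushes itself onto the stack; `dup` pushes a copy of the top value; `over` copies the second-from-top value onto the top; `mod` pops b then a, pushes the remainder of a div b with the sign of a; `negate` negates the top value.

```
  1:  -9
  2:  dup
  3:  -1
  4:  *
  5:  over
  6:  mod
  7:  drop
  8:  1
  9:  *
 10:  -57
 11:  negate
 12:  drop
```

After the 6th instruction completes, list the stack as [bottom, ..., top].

[-9, 0]

-9   : [-9]
dup  : [-9, -9]
-1   : [-9, -9, -1]
*    : [-9, 9]
over : [-9, 9, -9]
mod  : [-9, 0]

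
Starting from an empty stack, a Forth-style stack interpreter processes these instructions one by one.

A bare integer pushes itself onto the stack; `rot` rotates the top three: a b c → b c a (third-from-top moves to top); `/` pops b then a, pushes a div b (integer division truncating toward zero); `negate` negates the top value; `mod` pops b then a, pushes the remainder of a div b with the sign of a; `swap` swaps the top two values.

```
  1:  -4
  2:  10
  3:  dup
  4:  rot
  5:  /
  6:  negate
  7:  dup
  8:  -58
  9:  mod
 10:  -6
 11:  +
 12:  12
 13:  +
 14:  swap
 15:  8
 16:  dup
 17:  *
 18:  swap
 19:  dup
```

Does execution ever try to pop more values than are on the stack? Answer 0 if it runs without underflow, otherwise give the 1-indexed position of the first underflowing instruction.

-4     -> -4
10     -> -4 10
dup    -> -4 10 10
rot    -> 10 10 -4
/      -> 10 -2
negate -> 10 2
dup    -> 10 2 2
-58    -> 10 2 2 -58
mod    -> 10 2 2
-6     -> 10 2 2 -6
+      -> 10 2 -4
12     -> 10 2 -4 12
+      -> 10 2 8
swap   -> 10 8 2
8      -> 10 8 2 8
dup    -> 10 8 2 8 8
*      -> 10 8 2 64
swap   -> 10 8 64 2
dup    -> 10 8 64 2 2

0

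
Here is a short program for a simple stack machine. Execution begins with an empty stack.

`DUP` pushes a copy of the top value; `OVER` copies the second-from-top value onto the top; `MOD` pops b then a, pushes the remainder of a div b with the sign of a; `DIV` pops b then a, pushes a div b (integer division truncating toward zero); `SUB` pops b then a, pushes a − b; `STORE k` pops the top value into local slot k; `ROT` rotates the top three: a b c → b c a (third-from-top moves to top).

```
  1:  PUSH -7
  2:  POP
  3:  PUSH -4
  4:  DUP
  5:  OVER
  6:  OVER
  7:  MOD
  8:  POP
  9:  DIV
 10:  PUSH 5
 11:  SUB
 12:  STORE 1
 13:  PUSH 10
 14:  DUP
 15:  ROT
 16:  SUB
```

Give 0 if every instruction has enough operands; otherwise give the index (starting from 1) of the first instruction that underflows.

15

PUSH -7 -> [-7]
POP     -> []
PUSH -4 -> [-4]
DUP     -> [-4, -4]
OVER    -> [-4, -4, -4]
OVER    -> [-4, -4, -4, -4]
MOD     -> [-4, -4, 0]
POP     -> [-4, -4]
DIV     -> [1]
PUSH 5  -> [1, 5]
SUB     -> [-4]
STORE 1 -> []
PUSH 10 -> [10]
DUP     -> [10, 10]
ROT  — needs 3 operands, stack has 2 → underflow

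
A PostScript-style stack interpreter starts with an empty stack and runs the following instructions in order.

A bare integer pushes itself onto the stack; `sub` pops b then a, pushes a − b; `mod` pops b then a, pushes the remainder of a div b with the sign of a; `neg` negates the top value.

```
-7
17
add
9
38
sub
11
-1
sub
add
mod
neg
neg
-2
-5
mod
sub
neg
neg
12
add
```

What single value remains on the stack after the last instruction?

24

-7  -> [-7]
17  -> [-7, 17]
add -> [10]
9   -> [10, 9]
38  -> [10, 9, 38]
sub -> [10, -29]
11  -> [10, -29, 11]
-1  -> [10, -29, 11, -1]
sub -> [10, -29, 12]
add -> [10, -17]
mod -> [10]
neg -> [-10]
neg -> [10]
-2  -> [10, -2]
-5  -> [10, -2, -5]
mod -> [10, -2]
sub -> [12]
neg -> [-12]
neg -> [12]
12  -> [12, 12]
add -> [24]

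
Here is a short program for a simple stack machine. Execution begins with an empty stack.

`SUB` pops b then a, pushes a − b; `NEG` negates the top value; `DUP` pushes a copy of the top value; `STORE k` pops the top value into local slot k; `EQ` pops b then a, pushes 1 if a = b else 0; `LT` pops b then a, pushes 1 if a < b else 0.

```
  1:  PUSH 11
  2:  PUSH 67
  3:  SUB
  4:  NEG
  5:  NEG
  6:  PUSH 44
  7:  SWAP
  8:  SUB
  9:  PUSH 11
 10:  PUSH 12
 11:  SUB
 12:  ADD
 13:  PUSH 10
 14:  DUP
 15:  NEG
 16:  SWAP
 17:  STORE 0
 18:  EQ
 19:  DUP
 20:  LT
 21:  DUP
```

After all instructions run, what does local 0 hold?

10

PUSH 11 → 11
PUSH 67 → 11 67
SUB     → -56
NEG     → 56
NEG     → -56
PUSH 44 → -56 44
SWAP    → 44 -56
SUB     → 100
PUSH 11 → 100 11
PUSH 12 → 100 11 12
SUB     → 100 -1
ADD     → 99
PUSH 10 → 99 10
DUP     → 99 10 10
NEG     → 99 10 -10
SWAP    → 99 -10 10
STORE 0 → 99 -10
EQ      → 0
DUP     → 0 0
LT      → 0
DUP     → 0 0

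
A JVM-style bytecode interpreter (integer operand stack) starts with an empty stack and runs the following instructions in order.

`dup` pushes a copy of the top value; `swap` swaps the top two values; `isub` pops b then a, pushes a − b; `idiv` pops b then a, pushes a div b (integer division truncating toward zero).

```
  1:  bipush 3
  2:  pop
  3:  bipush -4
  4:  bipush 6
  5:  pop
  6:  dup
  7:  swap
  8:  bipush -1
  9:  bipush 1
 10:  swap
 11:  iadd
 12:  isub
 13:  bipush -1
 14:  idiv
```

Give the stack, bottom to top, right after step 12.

bipush 3  : [3]
pop       : []
bipush -4 : [-4]
bipush 6  : [-4, 6]
pop       : [-4]
dup       : [-4, -4]
swap      : [-4, -4]
bipush -1 : [-4, -4, -1]
bipush 1  : [-4, -4, -1, 1]
swap      : [-4, -4, 1, -1]
iadd      : [-4, -4, 0]
isub      : [-4, -4]

[-4, -4]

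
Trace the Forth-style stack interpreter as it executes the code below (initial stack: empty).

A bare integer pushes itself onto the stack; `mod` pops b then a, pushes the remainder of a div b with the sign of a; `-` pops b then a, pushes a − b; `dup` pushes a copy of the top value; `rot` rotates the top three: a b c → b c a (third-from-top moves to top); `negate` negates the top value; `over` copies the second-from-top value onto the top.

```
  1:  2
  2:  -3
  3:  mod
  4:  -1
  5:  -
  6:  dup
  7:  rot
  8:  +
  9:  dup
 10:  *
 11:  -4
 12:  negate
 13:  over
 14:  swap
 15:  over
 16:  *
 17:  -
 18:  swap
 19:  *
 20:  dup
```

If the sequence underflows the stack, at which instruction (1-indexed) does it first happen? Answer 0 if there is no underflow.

7

2   : [2]
-3  : [2, -3]
mod : [2]
-1  : [2, -1]
-   : [3]
dup : [3, 3]
rot  — needs 3 operands, stack has 2 → underflow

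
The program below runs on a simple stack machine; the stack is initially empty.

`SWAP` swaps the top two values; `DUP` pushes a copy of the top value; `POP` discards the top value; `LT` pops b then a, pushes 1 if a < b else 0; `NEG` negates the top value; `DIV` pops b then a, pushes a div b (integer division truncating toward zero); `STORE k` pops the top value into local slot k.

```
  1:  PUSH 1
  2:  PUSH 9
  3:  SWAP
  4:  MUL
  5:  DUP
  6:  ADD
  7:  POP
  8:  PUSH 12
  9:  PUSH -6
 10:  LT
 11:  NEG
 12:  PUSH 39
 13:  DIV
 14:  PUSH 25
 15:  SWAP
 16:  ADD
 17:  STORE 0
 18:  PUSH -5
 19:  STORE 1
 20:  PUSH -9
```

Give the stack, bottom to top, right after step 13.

[0]

PUSH 1   [1]
PUSH 9   [1, 9]
SWAP     [9, 1]
MUL      [9]
DUP      [9, 9]
ADD      [18]
POP      []
PUSH 12  [12]
PUSH -6  [12, -6]
LT       [0]
NEG      [0]
PUSH 39  [0, 39]
DIV      [0]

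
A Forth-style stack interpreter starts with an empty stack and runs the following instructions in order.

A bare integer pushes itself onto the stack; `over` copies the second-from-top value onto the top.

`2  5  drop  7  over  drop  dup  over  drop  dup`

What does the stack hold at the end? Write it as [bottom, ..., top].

2    : [2]
5    : [2, 5]
drop : [2]
7    : [2, 7]
over : [2, 7, 2]
drop : [2, 7]
dup  : [2, 7, 7]
over : [2, 7, 7, 7]
drop : [2, 7, 7]
dup  : [2, 7, 7, 7]

[2, 7, 7, 7]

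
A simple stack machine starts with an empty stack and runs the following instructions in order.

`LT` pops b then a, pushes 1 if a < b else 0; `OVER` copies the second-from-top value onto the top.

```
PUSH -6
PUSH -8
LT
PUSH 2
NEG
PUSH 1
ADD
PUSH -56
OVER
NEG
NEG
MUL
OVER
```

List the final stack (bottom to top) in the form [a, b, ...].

PUSH -6   [-6]
PUSH -8   [-6, -8]
LT        [0]
PUSH 2    [0, 2]
NEG       [0, -2]
PUSH 1    [0, -2, 1]
ADD       [0, -1]
PUSH -56  [0, -1, -56]
OVER      [0, -1, -56, -1]
NEG       [0, -1, -56, 1]
NEG       [0, -1, -56, -1]
MUL       [0, -1, 56]
OVER      [0, -1, 56, -1]

[0, -1, 56, -1]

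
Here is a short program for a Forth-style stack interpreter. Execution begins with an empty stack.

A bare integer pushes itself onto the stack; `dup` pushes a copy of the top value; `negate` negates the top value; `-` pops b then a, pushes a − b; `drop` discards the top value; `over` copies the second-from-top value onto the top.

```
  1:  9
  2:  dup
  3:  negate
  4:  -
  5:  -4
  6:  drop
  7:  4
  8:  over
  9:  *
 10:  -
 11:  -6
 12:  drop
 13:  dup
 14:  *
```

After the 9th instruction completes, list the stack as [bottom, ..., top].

9      -> 9
dup    -> 9 9
negate -> 9 -9
-      -> 18
-4     -> 18 -4
drop   -> 18
4      -> 18 4
over   -> 18 4 18
*      -> 18 72

[18, 72]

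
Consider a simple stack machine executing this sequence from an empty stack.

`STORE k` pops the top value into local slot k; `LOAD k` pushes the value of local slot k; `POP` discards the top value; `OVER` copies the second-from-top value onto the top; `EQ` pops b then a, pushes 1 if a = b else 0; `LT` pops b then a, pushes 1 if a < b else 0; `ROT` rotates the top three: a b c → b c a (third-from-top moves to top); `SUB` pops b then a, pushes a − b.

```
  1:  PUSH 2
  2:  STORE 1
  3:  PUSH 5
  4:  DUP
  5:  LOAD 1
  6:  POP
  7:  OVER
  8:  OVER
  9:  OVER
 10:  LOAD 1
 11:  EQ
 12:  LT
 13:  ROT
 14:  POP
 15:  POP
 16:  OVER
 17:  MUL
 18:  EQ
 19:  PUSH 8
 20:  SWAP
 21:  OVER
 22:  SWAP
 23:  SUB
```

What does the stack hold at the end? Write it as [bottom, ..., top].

[8, 8]

PUSH 2  → [2]
STORE 1 → []
PUSH 5  → [5]
DUP     → [5, 5]
LOAD 1  → [5, 5, 2]
POP     → [5, 5]
OVER    → [5, 5, 5]
OVER    → [5, 5, 5, 5]
OVER    → [5, 5, 5, 5, 5]
LOAD 1  → [5, 5, 5, 5, 5, 2]
EQ      → [5, 5, 5, 5, 0]
LT      → [5, 5, 5, 0]
ROT     → [5, 5, 0, 5]
POP     → [5, 5, 0]
POP     → [5, 5]
OVER    → [5, 5, 5]
MUL     → [5, 25]
EQ      → [0]
PUSH 8  → [0, 8]
SWAP    → [8, 0]
OVER    → [8, 0, 8]
SWAP    → [8, 8, 0]
SUB     → [8, 8]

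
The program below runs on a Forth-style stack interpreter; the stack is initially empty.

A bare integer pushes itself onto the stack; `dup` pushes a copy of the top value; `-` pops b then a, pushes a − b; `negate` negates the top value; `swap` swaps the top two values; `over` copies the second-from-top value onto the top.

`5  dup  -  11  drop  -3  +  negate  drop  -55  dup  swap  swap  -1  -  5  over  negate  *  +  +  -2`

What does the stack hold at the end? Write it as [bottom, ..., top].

[161, -2]

5      -> 5
dup    -> 5 5
-      -> 0
11     -> 0 11
drop   -> 0
-3     -> 0 -3
+      -> -3
negate -> 3
drop   -> (empty)
-55    -> -55
dup    -> -55 -55
swap   -> -55 -55
swap   -> -55 -55
-1     -> -55 -55 -1
-      -> -55 -54
5      -> -55 -54 5
over   -> -55 -54 5 -54
negate -> -55 -54 5 54
*      -> -55 -54 270
+      -> -55 216
+      -> 161
-2     -> 161 -2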